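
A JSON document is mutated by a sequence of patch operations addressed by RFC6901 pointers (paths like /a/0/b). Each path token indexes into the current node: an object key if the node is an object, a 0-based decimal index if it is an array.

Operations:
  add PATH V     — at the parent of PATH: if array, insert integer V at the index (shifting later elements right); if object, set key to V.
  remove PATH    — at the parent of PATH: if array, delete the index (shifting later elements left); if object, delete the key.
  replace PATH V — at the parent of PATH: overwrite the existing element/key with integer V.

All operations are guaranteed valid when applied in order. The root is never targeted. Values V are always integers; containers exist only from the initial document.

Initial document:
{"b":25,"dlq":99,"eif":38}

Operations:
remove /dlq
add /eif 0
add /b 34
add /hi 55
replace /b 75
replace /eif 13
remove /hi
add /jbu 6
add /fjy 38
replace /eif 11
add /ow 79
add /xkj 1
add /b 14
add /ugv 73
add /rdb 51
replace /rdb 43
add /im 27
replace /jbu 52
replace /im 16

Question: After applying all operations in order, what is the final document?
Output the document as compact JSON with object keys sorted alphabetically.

After op 1 (remove /dlq): {"b":25,"eif":38}
After op 2 (add /eif 0): {"b":25,"eif":0}
After op 3 (add /b 34): {"b":34,"eif":0}
After op 4 (add /hi 55): {"b":34,"eif":0,"hi":55}
After op 5 (replace /b 75): {"b":75,"eif":0,"hi":55}
After op 6 (replace /eif 13): {"b":75,"eif":13,"hi":55}
After op 7 (remove /hi): {"b":75,"eif":13}
After op 8 (add /jbu 6): {"b":75,"eif":13,"jbu":6}
After op 9 (add /fjy 38): {"b":75,"eif":13,"fjy":38,"jbu":6}
After op 10 (replace /eif 11): {"b":75,"eif":11,"fjy":38,"jbu":6}
After op 11 (add /ow 79): {"b":75,"eif":11,"fjy":38,"jbu":6,"ow":79}
After op 12 (add /xkj 1): {"b":75,"eif":11,"fjy":38,"jbu":6,"ow":79,"xkj":1}
After op 13 (add /b 14): {"b":14,"eif":11,"fjy":38,"jbu":6,"ow":79,"xkj":1}
After op 14 (add /ugv 73): {"b":14,"eif":11,"fjy":38,"jbu":6,"ow":79,"ugv":73,"xkj":1}
After op 15 (add /rdb 51): {"b":14,"eif":11,"fjy":38,"jbu":6,"ow":79,"rdb":51,"ugv":73,"xkj":1}
After op 16 (replace /rdb 43): {"b":14,"eif":11,"fjy":38,"jbu":6,"ow":79,"rdb":43,"ugv":73,"xkj":1}
After op 17 (add /im 27): {"b":14,"eif":11,"fjy":38,"im":27,"jbu":6,"ow":79,"rdb":43,"ugv":73,"xkj":1}
After op 18 (replace /jbu 52): {"b":14,"eif":11,"fjy":38,"im":27,"jbu":52,"ow":79,"rdb":43,"ugv":73,"xkj":1}
After op 19 (replace /im 16): {"b":14,"eif":11,"fjy":38,"im":16,"jbu":52,"ow":79,"rdb":43,"ugv":73,"xkj":1}

Answer: {"b":14,"eif":11,"fjy":38,"im":16,"jbu":52,"ow":79,"rdb":43,"ugv":73,"xkj":1}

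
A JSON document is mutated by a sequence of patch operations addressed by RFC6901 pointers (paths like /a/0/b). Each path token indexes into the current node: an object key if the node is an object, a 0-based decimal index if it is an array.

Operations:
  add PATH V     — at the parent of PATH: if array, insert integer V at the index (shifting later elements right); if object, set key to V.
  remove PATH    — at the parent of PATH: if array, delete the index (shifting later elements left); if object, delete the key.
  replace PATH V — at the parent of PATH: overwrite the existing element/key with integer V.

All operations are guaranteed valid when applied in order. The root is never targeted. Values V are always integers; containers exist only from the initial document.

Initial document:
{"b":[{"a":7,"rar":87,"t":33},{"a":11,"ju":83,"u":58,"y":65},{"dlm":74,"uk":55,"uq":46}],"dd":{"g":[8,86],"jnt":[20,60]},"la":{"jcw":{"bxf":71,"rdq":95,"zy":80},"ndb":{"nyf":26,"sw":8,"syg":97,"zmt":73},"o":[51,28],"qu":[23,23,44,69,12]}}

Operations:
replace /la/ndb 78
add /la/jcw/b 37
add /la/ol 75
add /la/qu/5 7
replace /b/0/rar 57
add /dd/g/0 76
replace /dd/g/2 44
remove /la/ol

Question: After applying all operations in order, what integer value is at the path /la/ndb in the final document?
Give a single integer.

Answer: 78

Derivation:
After op 1 (replace /la/ndb 78): {"b":[{"a":7,"rar":87,"t":33},{"a":11,"ju":83,"u":58,"y":65},{"dlm":74,"uk":55,"uq":46}],"dd":{"g":[8,86],"jnt":[20,60]},"la":{"jcw":{"bxf":71,"rdq":95,"zy":80},"ndb":78,"o":[51,28],"qu":[23,23,44,69,12]}}
After op 2 (add /la/jcw/b 37): {"b":[{"a":7,"rar":87,"t":33},{"a":11,"ju":83,"u":58,"y":65},{"dlm":74,"uk":55,"uq":46}],"dd":{"g":[8,86],"jnt":[20,60]},"la":{"jcw":{"b":37,"bxf":71,"rdq":95,"zy":80},"ndb":78,"o":[51,28],"qu":[23,23,44,69,12]}}
After op 3 (add /la/ol 75): {"b":[{"a":7,"rar":87,"t":33},{"a":11,"ju":83,"u":58,"y":65},{"dlm":74,"uk":55,"uq":46}],"dd":{"g":[8,86],"jnt":[20,60]},"la":{"jcw":{"b":37,"bxf":71,"rdq":95,"zy":80},"ndb":78,"o":[51,28],"ol":75,"qu":[23,23,44,69,12]}}
After op 4 (add /la/qu/5 7): {"b":[{"a":7,"rar":87,"t":33},{"a":11,"ju":83,"u":58,"y":65},{"dlm":74,"uk":55,"uq":46}],"dd":{"g":[8,86],"jnt":[20,60]},"la":{"jcw":{"b":37,"bxf":71,"rdq":95,"zy":80},"ndb":78,"o":[51,28],"ol":75,"qu":[23,23,44,69,12,7]}}
After op 5 (replace /b/0/rar 57): {"b":[{"a":7,"rar":57,"t":33},{"a":11,"ju":83,"u":58,"y":65},{"dlm":74,"uk":55,"uq":46}],"dd":{"g":[8,86],"jnt":[20,60]},"la":{"jcw":{"b":37,"bxf":71,"rdq":95,"zy":80},"ndb":78,"o":[51,28],"ol":75,"qu":[23,23,44,69,12,7]}}
After op 6 (add /dd/g/0 76): {"b":[{"a":7,"rar":57,"t":33},{"a":11,"ju":83,"u":58,"y":65},{"dlm":74,"uk":55,"uq":46}],"dd":{"g":[76,8,86],"jnt":[20,60]},"la":{"jcw":{"b":37,"bxf":71,"rdq":95,"zy":80},"ndb":78,"o":[51,28],"ol":75,"qu":[23,23,44,69,12,7]}}
After op 7 (replace /dd/g/2 44): {"b":[{"a":7,"rar":57,"t":33},{"a":11,"ju":83,"u":58,"y":65},{"dlm":74,"uk":55,"uq":46}],"dd":{"g":[76,8,44],"jnt":[20,60]},"la":{"jcw":{"b":37,"bxf":71,"rdq":95,"zy":80},"ndb":78,"o":[51,28],"ol":75,"qu":[23,23,44,69,12,7]}}
After op 8 (remove /la/ol): {"b":[{"a":7,"rar":57,"t":33},{"a":11,"ju":83,"u":58,"y":65},{"dlm":74,"uk":55,"uq":46}],"dd":{"g":[76,8,44],"jnt":[20,60]},"la":{"jcw":{"b":37,"bxf":71,"rdq":95,"zy":80},"ndb":78,"o":[51,28],"qu":[23,23,44,69,12,7]}}
Value at /la/ndb: 78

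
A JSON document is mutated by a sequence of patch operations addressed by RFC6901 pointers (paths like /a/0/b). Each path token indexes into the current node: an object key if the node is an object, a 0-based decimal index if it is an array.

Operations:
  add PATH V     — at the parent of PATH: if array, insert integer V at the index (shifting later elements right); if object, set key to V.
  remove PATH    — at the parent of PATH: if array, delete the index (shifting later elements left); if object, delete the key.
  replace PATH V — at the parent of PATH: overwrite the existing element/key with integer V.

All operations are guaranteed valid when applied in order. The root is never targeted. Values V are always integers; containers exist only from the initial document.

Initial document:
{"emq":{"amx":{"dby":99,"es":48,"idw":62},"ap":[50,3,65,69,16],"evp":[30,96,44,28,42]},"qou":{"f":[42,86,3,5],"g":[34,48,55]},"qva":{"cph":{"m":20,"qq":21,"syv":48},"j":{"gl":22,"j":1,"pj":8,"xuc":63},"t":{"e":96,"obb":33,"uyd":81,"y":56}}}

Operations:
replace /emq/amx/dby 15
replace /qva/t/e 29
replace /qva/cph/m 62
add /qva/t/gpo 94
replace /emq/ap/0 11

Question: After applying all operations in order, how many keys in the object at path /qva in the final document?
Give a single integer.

After op 1 (replace /emq/amx/dby 15): {"emq":{"amx":{"dby":15,"es":48,"idw":62},"ap":[50,3,65,69,16],"evp":[30,96,44,28,42]},"qou":{"f":[42,86,3,5],"g":[34,48,55]},"qva":{"cph":{"m":20,"qq":21,"syv":48},"j":{"gl":22,"j":1,"pj":8,"xuc":63},"t":{"e":96,"obb":33,"uyd":81,"y":56}}}
After op 2 (replace /qva/t/e 29): {"emq":{"amx":{"dby":15,"es":48,"idw":62},"ap":[50,3,65,69,16],"evp":[30,96,44,28,42]},"qou":{"f":[42,86,3,5],"g":[34,48,55]},"qva":{"cph":{"m":20,"qq":21,"syv":48},"j":{"gl":22,"j":1,"pj":8,"xuc":63},"t":{"e":29,"obb":33,"uyd":81,"y":56}}}
After op 3 (replace /qva/cph/m 62): {"emq":{"amx":{"dby":15,"es":48,"idw":62},"ap":[50,3,65,69,16],"evp":[30,96,44,28,42]},"qou":{"f":[42,86,3,5],"g":[34,48,55]},"qva":{"cph":{"m":62,"qq":21,"syv":48},"j":{"gl":22,"j":1,"pj":8,"xuc":63},"t":{"e":29,"obb":33,"uyd":81,"y":56}}}
After op 4 (add /qva/t/gpo 94): {"emq":{"amx":{"dby":15,"es":48,"idw":62},"ap":[50,3,65,69,16],"evp":[30,96,44,28,42]},"qou":{"f":[42,86,3,5],"g":[34,48,55]},"qva":{"cph":{"m":62,"qq":21,"syv":48},"j":{"gl":22,"j":1,"pj":8,"xuc":63},"t":{"e":29,"gpo":94,"obb":33,"uyd":81,"y":56}}}
After op 5 (replace /emq/ap/0 11): {"emq":{"amx":{"dby":15,"es":48,"idw":62},"ap":[11,3,65,69,16],"evp":[30,96,44,28,42]},"qou":{"f":[42,86,3,5],"g":[34,48,55]},"qva":{"cph":{"m":62,"qq":21,"syv":48},"j":{"gl":22,"j":1,"pj":8,"xuc":63},"t":{"e":29,"gpo":94,"obb":33,"uyd":81,"y":56}}}
Size at path /qva: 3

Answer: 3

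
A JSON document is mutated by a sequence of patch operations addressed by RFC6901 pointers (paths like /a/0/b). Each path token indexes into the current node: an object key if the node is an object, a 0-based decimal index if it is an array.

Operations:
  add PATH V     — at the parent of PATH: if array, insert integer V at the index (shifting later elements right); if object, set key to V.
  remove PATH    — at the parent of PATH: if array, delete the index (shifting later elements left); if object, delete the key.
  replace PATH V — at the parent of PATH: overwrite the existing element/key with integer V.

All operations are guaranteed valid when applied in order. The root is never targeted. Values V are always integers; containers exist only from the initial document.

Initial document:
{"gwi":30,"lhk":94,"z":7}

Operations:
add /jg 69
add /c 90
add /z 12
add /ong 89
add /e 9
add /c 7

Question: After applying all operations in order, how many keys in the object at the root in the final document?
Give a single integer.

After op 1 (add /jg 69): {"gwi":30,"jg":69,"lhk":94,"z":7}
After op 2 (add /c 90): {"c":90,"gwi":30,"jg":69,"lhk":94,"z":7}
After op 3 (add /z 12): {"c":90,"gwi":30,"jg":69,"lhk":94,"z":12}
After op 4 (add /ong 89): {"c":90,"gwi":30,"jg":69,"lhk":94,"ong":89,"z":12}
After op 5 (add /e 9): {"c":90,"e":9,"gwi":30,"jg":69,"lhk":94,"ong":89,"z":12}
After op 6 (add /c 7): {"c":7,"e":9,"gwi":30,"jg":69,"lhk":94,"ong":89,"z":12}
Size at the root: 7

Answer: 7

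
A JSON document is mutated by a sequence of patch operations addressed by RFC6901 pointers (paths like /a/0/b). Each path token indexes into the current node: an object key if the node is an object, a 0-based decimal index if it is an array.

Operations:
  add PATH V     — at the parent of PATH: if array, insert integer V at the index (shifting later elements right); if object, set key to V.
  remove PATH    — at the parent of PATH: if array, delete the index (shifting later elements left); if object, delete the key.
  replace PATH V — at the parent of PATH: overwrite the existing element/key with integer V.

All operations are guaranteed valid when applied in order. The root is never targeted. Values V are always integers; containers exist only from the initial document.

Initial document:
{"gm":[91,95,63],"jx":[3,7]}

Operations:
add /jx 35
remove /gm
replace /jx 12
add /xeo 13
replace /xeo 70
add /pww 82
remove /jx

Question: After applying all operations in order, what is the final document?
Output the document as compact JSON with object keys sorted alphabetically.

After op 1 (add /jx 35): {"gm":[91,95,63],"jx":35}
After op 2 (remove /gm): {"jx":35}
After op 3 (replace /jx 12): {"jx":12}
After op 4 (add /xeo 13): {"jx":12,"xeo":13}
After op 5 (replace /xeo 70): {"jx":12,"xeo":70}
After op 6 (add /pww 82): {"jx":12,"pww":82,"xeo":70}
After op 7 (remove /jx): {"pww":82,"xeo":70}

Answer: {"pww":82,"xeo":70}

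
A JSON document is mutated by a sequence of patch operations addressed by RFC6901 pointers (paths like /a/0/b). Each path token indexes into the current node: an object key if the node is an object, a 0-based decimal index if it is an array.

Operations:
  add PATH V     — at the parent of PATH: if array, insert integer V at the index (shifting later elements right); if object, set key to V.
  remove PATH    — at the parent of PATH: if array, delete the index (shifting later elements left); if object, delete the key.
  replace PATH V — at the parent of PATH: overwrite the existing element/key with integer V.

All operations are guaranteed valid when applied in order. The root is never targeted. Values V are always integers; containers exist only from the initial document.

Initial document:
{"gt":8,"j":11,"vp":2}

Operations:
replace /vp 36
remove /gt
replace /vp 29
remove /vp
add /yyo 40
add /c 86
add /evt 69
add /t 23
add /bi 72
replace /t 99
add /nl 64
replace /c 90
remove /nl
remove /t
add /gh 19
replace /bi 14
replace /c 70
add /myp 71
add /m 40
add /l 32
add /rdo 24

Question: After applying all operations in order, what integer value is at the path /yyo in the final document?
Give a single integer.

After op 1 (replace /vp 36): {"gt":8,"j":11,"vp":36}
After op 2 (remove /gt): {"j":11,"vp":36}
After op 3 (replace /vp 29): {"j":11,"vp":29}
After op 4 (remove /vp): {"j":11}
After op 5 (add /yyo 40): {"j":11,"yyo":40}
After op 6 (add /c 86): {"c":86,"j":11,"yyo":40}
After op 7 (add /evt 69): {"c":86,"evt":69,"j":11,"yyo":40}
After op 8 (add /t 23): {"c":86,"evt":69,"j":11,"t":23,"yyo":40}
After op 9 (add /bi 72): {"bi":72,"c":86,"evt":69,"j":11,"t":23,"yyo":40}
After op 10 (replace /t 99): {"bi":72,"c":86,"evt":69,"j":11,"t":99,"yyo":40}
After op 11 (add /nl 64): {"bi":72,"c":86,"evt":69,"j":11,"nl":64,"t":99,"yyo":40}
After op 12 (replace /c 90): {"bi":72,"c":90,"evt":69,"j":11,"nl":64,"t":99,"yyo":40}
After op 13 (remove /nl): {"bi":72,"c":90,"evt":69,"j":11,"t":99,"yyo":40}
After op 14 (remove /t): {"bi":72,"c":90,"evt":69,"j":11,"yyo":40}
After op 15 (add /gh 19): {"bi":72,"c":90,"evt":69,"gh":19,"j":11,"yyo":40}
After op 16 (replace /bi 14): {"bi":14,"c":90,"evt":69,"gh":19,"j":11,"yyo":40}
After op 17 (replace /c 70): {"bi":14,"c":70,"evt":69,"gh":19,"j":11,"yyo":40}
After op 18 (add /myp 71): {"bi":14,"c":70,"evt":69,"gh":19,"j":11,"myp":71,"yyo":40}
After op 19 (add /m 40): {"bi":14,"c":70,"evt":69,"gh":19,"j":11,"m":40,"myp":71,"yyo":40}
After op 20 (add /l 32): {"bi":14,"c":70,"evt":69,"gh":19,"j":11,"l":32,"m":40,"myp":71,"yyo":40}
After op 21 (add /rdo 24): {"bi":14,"c":70,"evt":69,"gh":19,"j":11,"l":32,"m":40,"myp":71,"rdo":24,"yyo":40}
Value at /yyo: 40

Answer: 40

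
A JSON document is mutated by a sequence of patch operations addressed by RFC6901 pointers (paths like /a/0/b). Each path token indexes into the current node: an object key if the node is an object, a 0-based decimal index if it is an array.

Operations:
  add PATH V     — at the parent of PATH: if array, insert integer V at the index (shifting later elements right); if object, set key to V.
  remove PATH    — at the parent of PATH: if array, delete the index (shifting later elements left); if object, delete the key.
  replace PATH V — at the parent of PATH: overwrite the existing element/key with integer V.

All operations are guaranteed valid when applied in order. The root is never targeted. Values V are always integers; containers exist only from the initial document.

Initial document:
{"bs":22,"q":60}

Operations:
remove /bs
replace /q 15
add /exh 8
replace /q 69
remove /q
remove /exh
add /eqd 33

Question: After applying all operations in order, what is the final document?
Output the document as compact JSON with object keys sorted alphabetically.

Answer: {"eqd":33}

Derivation:
After op 1 (remove /bs): {"q":60}
After op 2 (replace /q 15): {"q":15}
After op 3 (add /exh 8): {"exh":8,"q":15}
After op 4 (replace /q 69): {"exh":8,"q":69}
After op 5 (remove /q): {"exh":8}
After op 6 (remove /exh): {}
After op 7 (add /eqd 33): {"eqd":33}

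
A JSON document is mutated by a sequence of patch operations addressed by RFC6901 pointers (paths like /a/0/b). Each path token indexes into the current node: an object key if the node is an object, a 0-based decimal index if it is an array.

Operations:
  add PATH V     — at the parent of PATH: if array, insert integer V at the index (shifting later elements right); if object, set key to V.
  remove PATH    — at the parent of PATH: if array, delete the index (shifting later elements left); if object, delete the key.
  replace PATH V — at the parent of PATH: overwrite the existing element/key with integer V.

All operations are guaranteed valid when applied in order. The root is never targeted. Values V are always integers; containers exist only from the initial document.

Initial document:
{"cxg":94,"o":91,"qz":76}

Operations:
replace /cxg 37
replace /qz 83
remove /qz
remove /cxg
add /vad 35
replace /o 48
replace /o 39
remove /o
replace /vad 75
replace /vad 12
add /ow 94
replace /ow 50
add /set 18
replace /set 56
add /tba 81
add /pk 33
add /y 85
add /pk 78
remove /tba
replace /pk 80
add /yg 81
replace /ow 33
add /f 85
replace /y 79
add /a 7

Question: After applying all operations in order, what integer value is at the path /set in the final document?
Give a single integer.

After op 1 (replace /cxg 37): {"cxg":37,"o":91,"qz":76}
After op 2 (replace /qz 83): {"cxg":37,"o":91,"qz":83}
After op 3 (remove /qz): {"cxg":37,"o":91}
After op 4 (remove /cxg): {"o":91}
After op 5 (add /vad 35): {"o":91,"vad":35}
After op 6 (replace /o 48): {"o":48,"vad":35}
After op 7 (replace /o 39): {"o":39,"vad":35}
After op 8 (remove /o): {"vad":35}
After op 9 (replace /vad 75): {"vad":75}
After op 10 (replace /vad 12): {"vad":12}
After op 11 (add /ow 94): {"ow":94,"vad":12}
After op 12 (replace /ow 50): {"ow":50,"vad":12}
After op 13 (add /set 18): {"ow":50,"set":18,"vad":12}
After op 14 (replace /set 56): {"ow":50,"set":56,"vad":12}
After op 15 (add /tba 81): {"ow":50,"set":56,"tba":81,"vad":12}
After op 16 (add /pk 33): {"ow":50,"pk":33,"set":56,"tba":81,"vad":12}
After op 17 (add /y 85): {"ow":50,"pk":33,"set":56,"tba":81,"vad":12,"y":85}
After op 18 (add /pk 78): {"ow":50,"pk":78,"set":56,"tba":81,"vad":12,"y":85}
After op 19 (remove /tba): {"ow":50,"pk":78,"set":56,"vad":12,"y":85}
After op 20 (replace /pk 80): {"ow":50,"pk":80,"set":56,"vad":12,"y":85}
After op 21 (add /yg 81): {"ow":50,"pk":80,"set":56,"vad":12,"y":85,"yg":81}
After op 22 (replace /ow 33): {"ow":33,"pk":80,"set":56,"vad":12,"y":85,"yg":81}
After op 23 (add /f 85): {"f":85,"ow":33,"pk":80,"set":56,"vad":12,"y":85,"yg":81}
After op 24 (replace /y 79): {"f":85,"ow":33,"pk":80,"set":56,"vad":12,"y":79,"yg":81}
After op 25 (add /a 7): {"a":7,"f":85,"ow":33,"pk":80,"set":56,"vad":12,"y":79,"yg":81}
Value at /set: 56

Answer: 56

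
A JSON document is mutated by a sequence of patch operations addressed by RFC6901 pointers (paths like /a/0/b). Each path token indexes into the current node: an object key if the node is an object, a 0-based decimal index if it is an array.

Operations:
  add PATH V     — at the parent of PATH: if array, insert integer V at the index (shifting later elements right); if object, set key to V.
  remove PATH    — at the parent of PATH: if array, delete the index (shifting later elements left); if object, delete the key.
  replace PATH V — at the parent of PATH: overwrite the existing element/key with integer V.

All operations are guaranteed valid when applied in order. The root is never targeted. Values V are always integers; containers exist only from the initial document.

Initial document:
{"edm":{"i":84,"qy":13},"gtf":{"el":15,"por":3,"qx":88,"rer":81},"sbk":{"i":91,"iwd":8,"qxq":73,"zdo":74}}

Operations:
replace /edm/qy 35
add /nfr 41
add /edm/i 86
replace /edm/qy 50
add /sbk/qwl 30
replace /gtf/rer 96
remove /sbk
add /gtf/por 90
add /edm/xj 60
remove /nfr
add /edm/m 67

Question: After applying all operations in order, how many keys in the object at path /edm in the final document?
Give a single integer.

Answer: 4

Derivation:
After op 1 (replace /edm/qy 35): {"edm":{"i":84,"qy":35},"gtf":{"el":15,"por":3,"qx":88,"rer":81},"sbk":{"i":91,"iwd":8,"qxq":73,"zdo":74}}
After op 2 (add /nfr 41): {"edm":{"i":84,"qy":35},"gtf":{"el":15,"por":3,"qx":88,"rer":81},"nfr":41,"sbk":{"i":91,"iwd":8,"qxq":73,"zdo":74}}
After op 3 (add /edm/i 86): {"edm":{"i":86,"qy":35},"gtf":{"el":15,"por":3,"qx":88,"rer":81},"nfr":41,"sbk":{"i":91,"iwd":8,"qxq":73,"zdo":74}}
After op 4 (replace /edm/qy 50): {"edm":{"i":86,"qy":50},"gtf":{"el":15,"por":3,"qx":88,"rer":81},"nfr":41,"sbk":{"i":91,"iwd":8,"qxq":73,"zdo":74}}
After op 5 (add /sbk/qwl 30): {"edm":{"i":86,"qy":50},"gtf":{"el":15,"por":3,"qx":88,"rer":81},"nfr":41,"sbk":{"i":91,"iwd":8,"qwl":30,"qxq":73,"zdo":74}}
After op 6 (replace /gtf/rer 96): {"edm":{"i":86,"qy":50},"gtf":{"el":15,"por":3,"qx":88,"rer":96},"nfr":41,"sbk":{"i":91,"iwd":8,"qwl":30,"qxq":73,"zdo":74}}
After op 7 (remove /sbk): {"edm":{"i":86,"qy":50},"gtf":{"el":15,"por":3,"qx":88,"rer":96},"nfr":41}
After op 8 (add /gtf/por 90): {"edm":{"i":86,"qy":50},"gtf":{"el":15,"por":90,"qx":88,"rer":96},"nfr":41}
After op 9 (add /edm/xj 60): {"edm":{"i":86,"qy":50,"xj":60},"gtf":{"el":15,"por":90,"qx":88,"rer":96},"nfr":41}
After op 10 (remove /nfr): {"edm":{"i":86,"qy":50,"xj":60},"gtf":{"el":15,"por":90,"qx":88,"rer":96}}
After op 11 (add /edm/m 67): {"edm":{"i":86,"m":67,"qy":50,"xj":60},"gtf":{"el":15,"por":90,"qx":88,"rer":96}}
Size at path /edm: 4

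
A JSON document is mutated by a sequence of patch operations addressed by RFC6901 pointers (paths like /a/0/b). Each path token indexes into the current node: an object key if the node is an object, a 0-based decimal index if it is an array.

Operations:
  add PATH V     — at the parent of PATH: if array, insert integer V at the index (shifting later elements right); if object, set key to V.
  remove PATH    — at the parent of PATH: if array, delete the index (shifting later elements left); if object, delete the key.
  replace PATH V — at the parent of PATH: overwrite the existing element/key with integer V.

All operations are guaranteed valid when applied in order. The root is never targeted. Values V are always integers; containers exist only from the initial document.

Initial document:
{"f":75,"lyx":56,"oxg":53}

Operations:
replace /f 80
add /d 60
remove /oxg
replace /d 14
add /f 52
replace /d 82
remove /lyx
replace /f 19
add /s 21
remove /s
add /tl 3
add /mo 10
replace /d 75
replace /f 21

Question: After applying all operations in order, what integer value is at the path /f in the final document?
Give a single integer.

Answer: 21

Derivation:
After op 1 (replace /f 80): {"f":80,"lyx":56,"oxg":53}
After op 2 (add /d 60): {"d":60,"f":80,"lyx":56,"oxg":53}
After op 3 (remove /oxg): {"d":60,"f":80,"lyx":56}
After op 4 (replace /d 14): {"d":14,"f":80,"lyx":56}
After op 5 (add /f 52): {"d":14,"f":52,"lyx":56}
After op 6 (replace /d 82): {"d":82,"f":52,"lyx":56}
After op 7 (remove /lyx): {"d":82,"f":52}
After op 8 (replace /f 19): {"d":82,"f":19}
After op 9 (add /s 21): {"d":82,"f":19,"s":21}
After op 10 (remove /s): {"d":82,"f":19}
After op 11 (add /tl 3): {"d":82,"f":19,"tl":3}
After op 12 (add /mo 10): {"d":82,"f":19,"mo":10,"tl":3}
After op 13 (replace /d 75): {"d":75,"f":19,"mo":10,"tl":3}
After op 14 (replace /f 21): {"d":75,"f":21,"mo":10,"tl":3}
Value at /f: 21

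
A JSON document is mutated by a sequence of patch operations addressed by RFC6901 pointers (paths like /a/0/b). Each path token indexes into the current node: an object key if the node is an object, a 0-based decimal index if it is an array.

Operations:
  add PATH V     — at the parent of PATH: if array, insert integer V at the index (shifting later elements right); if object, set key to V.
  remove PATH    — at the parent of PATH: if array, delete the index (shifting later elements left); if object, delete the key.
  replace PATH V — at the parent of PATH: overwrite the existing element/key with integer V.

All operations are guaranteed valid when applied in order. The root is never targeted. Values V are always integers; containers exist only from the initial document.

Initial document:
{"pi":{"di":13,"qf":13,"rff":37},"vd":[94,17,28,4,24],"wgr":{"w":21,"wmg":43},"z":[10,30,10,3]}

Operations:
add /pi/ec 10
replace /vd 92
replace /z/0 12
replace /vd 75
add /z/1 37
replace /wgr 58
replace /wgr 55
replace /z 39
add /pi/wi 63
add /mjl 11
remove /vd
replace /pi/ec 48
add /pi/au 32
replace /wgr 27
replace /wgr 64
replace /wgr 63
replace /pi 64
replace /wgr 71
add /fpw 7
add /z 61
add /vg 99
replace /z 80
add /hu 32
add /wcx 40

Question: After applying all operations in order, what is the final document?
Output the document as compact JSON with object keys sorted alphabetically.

After op 1 (add /pi/ec 10): {"pi":{"di":13,"ec":10,"qf":13,"rff":37},"vd":[94,17,28,4,24],"wgr":{"w":21,"wmg":43},"z":[10,30,10,3]}
After op 2 (replace /vd 92): {"pi":{"di":13,"ec":10,"qf":13,"rff":37},"vd":92,"wgr":{"w":21,"wmg":43},"z":[10,30,10,3]}
After op 3 (replace /z/0 12): {"pi":{"di":13,"ec":10,"qf":13,"rff":37},"vd":92,"wgr":{"w":21,"wmg":43},"z":[12,30,10,3]}
After op 4 (replace /vd 75): {"pi":{"di":13,"ec":10,"qf":13,"rff":37},"vd":75,"wgr":{"w":21,"wmg":43},"z":[12,30,10,3]}
After op 5 (add /z/1 37): {"pi":{"di":13,"ec":10,"qf":13,"rff":37},"vd":75,"wgr":{"w":21,"wmg":43},"z":[12,37,30,10,3]}
After op 6 (replace /wgr 58): {"pi":{"di":13,"ec":10,"qf":13,"rff":37},"vd":75,"wgr":58,"z":[12,37,30,10,3]}
After op 7 (replace /wgr 55): {"pi":{"di":13,"ec":10,"qf":13,"rff":37},"vd":75,"wgr":55,"z":[12,37,30,10,3]}
After op 8 (replace /z 39): {"pi":{"di":13,"ec":10,"qf":13,"rff":37},"vd":75,"wgr":55,"z":39}
After op 9 (add /pi/wi 63): {"pi":{"di":13,"ec":10,"qf":13,"rff":37,"wi":63},"vd":75,"wgr":55,"z":39}
After op 10 (add /mjl 11): {"mjl":11,"pi":{"di":13,"ec":10,"qf":13,"rff":37,"wi":63},"vd":75,"wgr":55,"z":39}
After op 11 (remove /vd): {"mjl":11,"pi":{"di":13,"ec":10,"qf":13,"rff":37,"wi":63},"wgr":55,"z":39}
After op 12 (replace /pi/ec 48): {"mjl":11,"pi":{"di":13,"ec":48,"qf":13,"rff":37,"wi":63},"wgr":55,"z":39}
After op 13 (add /pi/au 32): {"mjl":11,"pi":{"au":32,"di":13,"ec":48,"qf":13,"rff":37,"wi":63},"wgr":55,"z":39}
After op 14 (replace /wgr 27): {"mjl":11,"pi":{"au":32,"di":13,"ec":48,"qf":13,"rff":37,"wi":63},"wgr":27,"z":39}
After op 15 (replace /wgr 64): {"mjl":11,"pi":{"au":32,"di":13,"ec":48,"qf":13,"rff":37,"wi":63},"wgr":64,"z":39}
After op 16 (replace /wgr 63): {"mjl":11,"pi":{"au":32,"di":13,"ec":48,"qf":13,"rff":37,"wi":63},"wgr":63,"z":39}
After op 17 (replace /pi 64): {"mjl":11,"pi":64,"wgr":63,"z":39}
After op 18 (replace /wgr 71): {"mjl":11,"pi":64,"wgr":71,"z":39}
After op 19 (add /fpw 7): {"fpw":7,"mjl":11,"pi":64,"wgr":71,"z":39}
After op 20 (add /z 61): {"fpw":7,"mjl":11,"pi":64,"wgr":71,"z":61}
After op 21 (add /vg 99): {"fpw":7,"mjl":11,"pi":64,"vg":99,"wgr":71,"z":61}
After op 22 (replace /z 80): {"fpw":7,"mjl":11,"pi":64,"vg":99,"wgr":71,"z":80}
After op 23 (add /hu 32): {"fpw":7,"hu":32,"mjl":11,"pi":64,"vg":99,"wgr":71,"z":80}
After op 24 (add /wcx 40): {"fpw":7,"hu":32,"mjl":11,"pi":64,"vg":99,"wcx":40,"wgr":71,"z":80}

Answer: {"fpw":7,"hu":32,"mjl":11,"pi":64,"vg":99,"wcx":40,"wgr":71,"z":80}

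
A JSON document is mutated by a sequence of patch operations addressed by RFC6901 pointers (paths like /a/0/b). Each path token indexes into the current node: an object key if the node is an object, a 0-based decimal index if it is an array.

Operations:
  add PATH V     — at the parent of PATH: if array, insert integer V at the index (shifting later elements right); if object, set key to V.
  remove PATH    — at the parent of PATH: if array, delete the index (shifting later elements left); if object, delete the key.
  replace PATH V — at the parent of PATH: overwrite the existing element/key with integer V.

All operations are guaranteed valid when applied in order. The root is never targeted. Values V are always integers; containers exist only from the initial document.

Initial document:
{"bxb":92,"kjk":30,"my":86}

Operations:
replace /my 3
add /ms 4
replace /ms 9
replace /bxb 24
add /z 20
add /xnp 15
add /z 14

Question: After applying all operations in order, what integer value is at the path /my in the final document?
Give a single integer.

After op 1 (replace /my 3): {"bxb":92,"kjk":30,"my":3}
After op 2 (add /ms 4): {"bxb":92,"kjk":30,"ms":4,"my":3}
After op 3 (replace /ms 9): {"bxb":92,"kjk":30,"ms":9,"my":3}
After op 4 (replace /bxb 24): {"bxb":24,"kjk":30,"ms":9,"my":3}
After op 5 (add /z 20): {"bxb":24,"kjk":30,"ms":9,"my":3,"z":20}
After op 6 (add /xnp 15): {"bxb":24,"kjk":30,"ms":9,"my":3,"xnp":15,"z":20}
After op 7 (add /z 14): {"bxb":24,"kjk":30,"ms":9,"my":3,"xnp":15,"z":14}
Value at /my: 3

Answer: 3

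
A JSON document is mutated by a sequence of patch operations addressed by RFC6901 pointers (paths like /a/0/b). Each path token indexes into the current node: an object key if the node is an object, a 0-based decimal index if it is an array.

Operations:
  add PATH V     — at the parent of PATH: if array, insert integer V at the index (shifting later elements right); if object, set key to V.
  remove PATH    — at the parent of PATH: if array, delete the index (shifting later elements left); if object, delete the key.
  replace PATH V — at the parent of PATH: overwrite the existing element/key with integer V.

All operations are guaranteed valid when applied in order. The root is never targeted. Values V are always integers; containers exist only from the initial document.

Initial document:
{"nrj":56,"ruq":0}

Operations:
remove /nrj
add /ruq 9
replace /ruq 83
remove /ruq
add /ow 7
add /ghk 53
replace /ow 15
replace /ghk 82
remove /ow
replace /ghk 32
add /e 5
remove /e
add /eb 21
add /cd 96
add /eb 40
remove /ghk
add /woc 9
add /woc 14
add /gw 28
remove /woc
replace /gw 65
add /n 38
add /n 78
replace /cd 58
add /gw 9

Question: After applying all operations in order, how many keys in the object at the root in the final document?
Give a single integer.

After op 1 (remove /nrj): {"ruq":0}
After op 2 (add /ruq 9): {"ruq":9}
After op 3 (replace /ruq 83): {"ruq":83}
After op 4 (remove /ruq): {}
After op 5 (add /ow 7): {"ow":7}
After op 6 (add /ghk 53): {"ghk":53,"ow":7}
After op 7 (replace /ow 15): {"ghk":53,"ow":15}
After op 8 (replace /ghk 82): {"ghk":82,"ow":15}
After op 9 (remove /ow): {"ghk":82}
After op 10 (replace /ghk 32): {"ghk":32}
After op 11 (add /e 5): {"e":5,"ghk":32}
After op 12 (remove /e): {"ghk":32}
After op 13 (add /eb 21): {"eb":21,"ghk":32}
After op 14 (add /cd 96): {"cd":96,"eb":21,"ghk":32}
After op 15 (add /eb 40): {"cd":96,"eb":40,"ghk":32}
After op 16 (remove /ghk): {"cd":96,"eb":40}
After op 17 (add /woc 9): {"cd":96,"eb":40,"woc":9}
After op 18 (add /woc 14): {"cd":96,"eb":40,"woc":14}
After op 19 (add /gw 28): {"cd":96,"eb":40,"gw":28,"woc":14}
After op 20 (remove /woc): {"cd":96,"eb":40,"gw":28}
After op 21 (replace /gw 65): {"cd":96,"eb":40,"gw":65}
After op 22 (add /n 38): {"cd":96,"eb":40,"gw":65,"n":38}
After op 23 (add /n 78): {"cd":96,"eb":40,"gw":65,"n":78}
After op 24 (replace /cd 58): {"cd":58,"eb":40,"gw":65,"n":78}
After op 25 (add /gw 9): {"cd":58,"eb":40,"gw":9,"n":78}
Size at the root: 4

Answer: 4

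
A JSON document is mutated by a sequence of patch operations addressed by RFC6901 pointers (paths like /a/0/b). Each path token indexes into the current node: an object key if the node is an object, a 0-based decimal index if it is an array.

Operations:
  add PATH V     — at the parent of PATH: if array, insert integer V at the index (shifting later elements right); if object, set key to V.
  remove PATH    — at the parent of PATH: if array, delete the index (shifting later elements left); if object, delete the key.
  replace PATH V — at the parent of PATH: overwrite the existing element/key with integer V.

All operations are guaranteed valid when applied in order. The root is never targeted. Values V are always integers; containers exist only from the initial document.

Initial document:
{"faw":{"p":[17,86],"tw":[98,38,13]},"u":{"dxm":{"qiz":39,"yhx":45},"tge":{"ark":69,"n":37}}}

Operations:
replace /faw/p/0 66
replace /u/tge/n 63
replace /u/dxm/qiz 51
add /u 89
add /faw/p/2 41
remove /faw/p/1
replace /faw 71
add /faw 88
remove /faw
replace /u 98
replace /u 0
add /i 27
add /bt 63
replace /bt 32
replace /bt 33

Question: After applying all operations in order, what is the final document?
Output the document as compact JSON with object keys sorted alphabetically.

After op 1 (replace /faw/p/0 66): {"faw":{"p":[66,86],"tw":[98,38,13]},"u":{"dxm":{"qiz":39,"yhx":45},"tge":{"ark":69,"n":37}}}
After op 2 (replace /u/tge/n 63): {"faw":{"p":[66,86],"tw":[98,38,13]},"u":{"dxm":{"qiz":39,"yhx":45},"tge":{"ark":69,"n":63}}}
After op 3 (replace /u/dxm/qiz 51): {"faw":{"p":[66,86],"tw":[98,38,13]},"u":{"dxm":{"qiz":51,"yhx":45},"tge":{"ark":69,"n":63}}}
After op 4 (add /u 89): {"faw":{"p":[66,86],"tw":[98,38,13]},"u":89}
After op 5 (add /faw/p/2 41): {"faw":{"p":[66,86,41],"tw":[98,38,13]},"u":89}
After op 6 (remove /faw/p/1): {"faw":{"p":[66,41],"tw":[98,38,13]},"u":89}
After op 7 (replace /faw 71): {"faw":71,"u":89}
After op 8 (add /faw 88): {"faw":88,"u":89}
After op 9 (remove /faw): {"u":89}
After op 10 (replace /u 98): {"u":98}
After op 11 (replace /u 0): {"u":0}
After op 12 (add /i 27): {"i":27,"u":0}
After op 13 (add /bt 63): {"bt":63,"i":27,"u":0}
After op 14 (replace /bt 32): {"bt":32,"i":27,"u":0}
After op 15 (replace /bt 33): {"bt":33,"i":27,"u":0}

Answer: {"bt":33,"i":27,"u":0}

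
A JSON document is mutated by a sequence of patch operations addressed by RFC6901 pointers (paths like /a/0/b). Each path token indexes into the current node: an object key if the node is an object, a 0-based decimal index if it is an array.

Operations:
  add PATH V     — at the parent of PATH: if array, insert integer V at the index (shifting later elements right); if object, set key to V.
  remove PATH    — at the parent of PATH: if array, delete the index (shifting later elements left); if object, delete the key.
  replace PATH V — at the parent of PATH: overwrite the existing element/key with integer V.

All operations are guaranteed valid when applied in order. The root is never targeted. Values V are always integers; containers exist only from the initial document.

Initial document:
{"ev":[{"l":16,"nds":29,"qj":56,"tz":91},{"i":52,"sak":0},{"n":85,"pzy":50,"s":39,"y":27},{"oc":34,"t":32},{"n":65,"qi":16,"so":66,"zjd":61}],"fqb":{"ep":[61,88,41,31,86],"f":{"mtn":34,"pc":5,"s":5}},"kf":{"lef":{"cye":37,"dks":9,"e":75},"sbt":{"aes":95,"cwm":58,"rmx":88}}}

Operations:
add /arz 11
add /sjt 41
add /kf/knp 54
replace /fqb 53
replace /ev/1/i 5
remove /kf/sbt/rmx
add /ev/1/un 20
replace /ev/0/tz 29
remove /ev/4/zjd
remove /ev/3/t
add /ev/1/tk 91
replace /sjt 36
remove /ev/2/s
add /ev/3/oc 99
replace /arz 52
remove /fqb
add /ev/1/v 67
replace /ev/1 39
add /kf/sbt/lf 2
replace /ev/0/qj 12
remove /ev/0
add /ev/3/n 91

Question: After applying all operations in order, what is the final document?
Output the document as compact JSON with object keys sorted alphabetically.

Answer: {"arz":52,"ev":[39,{"n":85,"pzy":50,"y":27},{"oc":99},{"n":91,"qi":16,"so":66}],"kf":{"knp":54,"lef":{"cye":37,"dks":9,"e":75},"sbt":{"aes":95,"cwm":58,"lf":2}},"sjt":36}

Derivation:
After op 1 (add /arz 11): {"arz":11,"ev":[{"l":16,"nds":29,"qj":56,"tz":91},{"i":52,"sak":0},{"n":85,"pzy":50,"s":39,"y":27},{"oc":34,"t":32},{"n":65,"qi":16,"so":66,"zjd":61}],"fqb":{"ep":[61,88,41,31,86],"f":{"mtn":34,"pc":5,"s":5}},"kf":{"lef":{"cye":37,"dks":9,"e":75},"sbt":{"aes":95,"cwm":58,"rmx":88}}}
After op 2 (add /sjt 41): {"arz":11,"ev":[{"l":16,"nds":29,"qj":56,"tz":91},{"i":52,"sak":0},{"n":85,"pzy":50,"s":39,"y":27},{"oc":34,"t":32},{"n":65,"qi":16,"so":66,"zjd":61}],"fqb":{"ep":[61,88,41,31,86],"f":{"mtn":34,"pc":5,"s":5}},"kf":{"lef":{"cye":37,"dks":9,"e":75},"sbt":{"aes":95,"cwm":58,"rmx":88}},"sjt":41}
After op 3 (add /kf/knp 54): {"arz":11,"ev":[{"l":16,"nds":29,"qj":56,"tz":91},{"i":52,"sak":0},{"n":85,"pzy":50,"s":39,"y":27},{"oc":34,"t":32},{"n":65,"qi":16,"so":66,"zjd":61}],"fqb":{"ep":[61,88,41,31,86],"f":{"mtn":34,"pc":5,"s":5}},"kf":{"knp":54,"lef":{"cye":37,"dks":9,"e":75},"sbt":{"aes":95,"cwm":58,"rmx":88}},"sjt":41}
After op 4 (replace /fqb 53): {"arz":11,"ev":[{"l":16,"nds":29,"qj":56,"tz":91},{"i":52,"sak":0},{"n":85,"pzy":50,"s":39,"y":27},{"oc":34,"t":32},{"n":65,"qi":16,"so":66,"zjd":61}],"fqb":53,"kf":{"knp":54,"lef":{"cye":37,"dks":9,"e":75},"sbt":{"aes":95,"cwm":58,"rmx":88}},"sjt":41}
After op 5 (replace /ev/1/i 5): {"arz":11,"ev":[{"l":16,"nds":29,"qj":56,"tz":91},{"i":5,"sak":0},{"n":85,"pzy":50,"s":39,"y":27},{"oc":34,"t":32},{"n":65,"qi":16,"so":66,"zjd":61}],"fqb":53,"kf":{"knp":54,"lef":{"cye":37,"dks":9,"e":75},"sbt":{"aes":95,"cwm":58,"rmx":88}},"sjt":41}
After op 6 (remove /kf/sbt/rmx): {"arz":11,"ev":[{"l":16,"nds":29,"qj":56,"tz":91},{"i":5,"sak":0},{"n":85,"pzy":50,"s":39,"y":27},{"oc":34,"t":32},{"n":65,"qi":16,"so":66,"zjd":61}],"fqb":53,"kf":{"knp":54,"lef":{"cye":37,"dks":9,"e":75},"sbt":{"aes":95,"cwm":58}},"sjt":41}
After op 7 (add /ev/1/un 20): {"arz":11,"ev":[{"l":16,"nds":29,"qj":56,"tz":91},{"i":5,"sak":0,"un":20},{"n":85,"pzy":50,"s":39,"y":27},{"oc":34,"t":32},{"n":65,"qi":16,"so":66,"zjd":61}],"fqb":53,"kf":{"knp":54,"lef":{"cye":37,"dks":9,"e":75},"sbt":{"aes":95,"cwm":58}},"sjt":41}
After op 8 (replace /ev/0/tz 29): {"arz":11,"ev":[{"l":16,"nds":29,"qj":56,"tz":29},{"i":5,"sak":0,"un":20},{"n":85,"pzy":50,"s":39,"y":27},{"oc":34,"t":32},{"n":65,"qi":16,"so":66,"zjd":61}],"fqb":53,"kf":{"knp":54,"lef":{"cye":37,"dks":9,"e":75},"sbt":{"aes":95,"cwm":58}},"sjt":41}
After op 9 (remove /ev/4/zjd): {"arz":11,"ev":[{"l":16,"nds":29,"qj":56,"tz":29},{"i":5,"sak":0,"un":20},{"n":85,"pzy":50,"s":39,"y":27},{"oc":34,"t":32},{"n":65,"qi":16,"so":66}],"fqb":53,"kf":{"knp":54,"lef":{"cye":37,"dks":9,"e":75},"sbt":{"aes":95,"cwm":58}},"sjt":41}
After op 10 (remove /ev/3/t): {"arz":11,"ev":[{"l":16,"nds":29,"qj":56,"tz":29},{"i":5,"sak":0,"un":20},{"n":85,"pzy":50,"s":39,"y":27},{"oc":34},{"n":65,"qi":16,"so":66}],"fqb":53,"kf":{"knp":54,"lef":{"cye":37,"dks":9,"e":75},"sbt":{"aes":95,"cwm":58}},"sjt":41}
After op 11 (add /ev/1/tk 91): {"arz":11,"ev":[{"l":16,"nds":29,"qj":56,"tz":29},{"i":5,"sak":0,"tk":91,"un":20},{"n":85,"pzy":50,"s":39,"y":27},{"oc":34},{"n":65,"qi":16,"so":66}],"fqb":53,"kf":{"knp":54,"lef":{"cye":37,"dks":9,"e":75},"sbt":{"aes":95,"cwm":58}},"sjt":41}
After op 12 (replace /sjt 36): {"arz":11,"ev":[{"l":16,"nds":29,"qj":56,"tz":29},{"i":5,"sak":0,"tk":91,"un":20},{"n":85,"pzy":50,"s":39,"y":27},{"oc":34},{"n":65,"qi":16,"so":66}],"fqb":53,"kf":{"knp":54,"lef":{"cye":37,"dks":9,"e":75},"sbt":{"aes":95,"cwm":58}},"sjt":36}
After op 13 (remove /ev/2/s): {"arz":11,"ev":[{"l":16,"nds":29,"qj":56,"tz":29},{"i":5,"sak":0,"tk":91,"un":20},{"n":85,"pzy":50,"y":27},{"oc":34},{"n":65,"qi":16,"so":66}],"fqb":53,"kf":{"knp":54,"lef":{"cye":37,"dks":9,"e":75},"sbt":{"aes":95,"cwm":58}},"sjt":36}
After op 14 (add /ev/3/oc 99): {"arz":11,"ev":[{"l":16,"nds":29,"qj":56,"tz":29},{"i":5,"sak":0,"tk":91,"un":20},{"n":85,"pzy":50,"y":27},{"oc":99},{"n":65,"qi":16,"so":66}],"fqb":53,"kf":{"knp":54,"lef":{"cye":37,"dks":9,"e":75},"sbt":{"aes":95,"cwm":58}},"sjt":36}
After op 15 (replace /arz 52): {"arz":52,"ev":[{"l":16,"nds":29,"qj":56,"tz":29},{"i":5,"sak":0,"tk":91,"un":20},{"n":85,"pzy":50,"y":27},{"oc":99},{"n":65,"qi":16,"so":66}],"fqb":53,"kf":{"knp":54,"lef":{"cye":37,"dks":9,"e":75},"sbt":{"aes":95,"cwm":58}},"sjt":36}
After op 16 (remove /fqb): {"arz":52,"ev":[{"l":16,"nds":29,"qj":56,"tz":29},{"i":5,"sak":0,"tk":91,"un":20},{"n":85,"pzy":50,"y":27},{"oc":99},{"n":65,"qi":16,"so":66}],"kf":{"knp":54,"lef":{"cye":37,"dks":9,"e":75},"sbt":{"aes":95,"cwm":58}},"sjt":36}
After op 17 (add /ev/1/v 67): {"arz":52,"ev":[{"l":16,"nds":29,"qj":56,"tz":29},{"i":5,"sak":0,"tk":91,"un":20,"v":67},{"n":85,"pzy":50,"y":27},{"oc":99},{"n":65,"qi":16,"so":66}],"kf":{"knp":54,"lef":{"cye":37,"dks":9,"e":75},"sbt":{"aes":95,"cwm":58}},"sjt":36}
After op 18 (replace /ev/1 39): {"arz":52,"ev":[{"l":16,"nds":29,"qj":56,"tz":29},39,{"n":85,"pzy":50,"y":27},{"oc":99},{"n":65,"qi":16,"so":66}],"kf":{"knp":54,"lef":{"cye":37,"dks":9,"e":75},"sbt":{"aes":95,"cwm":58}},"sjt":36}
After op 19 (add /kf/sbt/lf 2): {"arz":52,"ev":[{"l":16,"nds":29,"qj":56,"tz":29},39,{"n":85,"pzy":50,"y":27},{"oc":99},{"n":65,"qi":16,"so":66}],"kf":{"knp":54,"lef":{"cye":37,"dks":9,"e":75},"sbt":{"aes":95,"cwm":58,"lf":2}},"sjt":36}
After op 20 (replace /ev/0/qj 12): {"arz":52,"ev":[{"l":16,"nds":29,"qj":12,"tz":29},39,{"n":85,"pzy":50,"y":27},{"oc":99},{"n":65,"qi":16,"so":66}],"kf":{"knp":54,"lef":{"cye":37,"dks":9,"e":75},"sbt":{"aes":95,"cwm":58,"lf":2}},"sjt":36}
After op 21 (remove /ev/0): {"arz":52,"ev":[39,{"n":85,"pzy":50,"y":27},{"oc":99},{"n":65,"qi":16,"so":66}],"kf":{"knp":54,"lef":{"cye":37,"dks":9,"e":75},"sbt":{"aes":95,"cwm":58,"lf":2}},"sjt":36}
After op 22 (add /ev/3/n 91): {"arz":52,"ev":[39,{"n":85,"pzy":50,"y":27},{"oc":99},{"n":91,"qi":16,"so":66}],"kf":{"knp":54,"lef":{"cye":37,"dks":9,"e":75},"sbt":{"aes":95,"cwm":58,"lf":2}},"sjt":36}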